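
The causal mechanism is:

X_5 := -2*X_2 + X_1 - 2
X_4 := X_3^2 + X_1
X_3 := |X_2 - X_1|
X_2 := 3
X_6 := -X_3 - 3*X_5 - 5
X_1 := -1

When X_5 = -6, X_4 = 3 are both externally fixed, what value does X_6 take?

Setting X_5 = -6, X_4 = 3 by intervention discards those variables' equations.
X_3 = |X_2 - X_1|  [with X_2=3, X_1=-1]  = 4
X_6 = -X_3 - 3*X_5 - 5  [with X_3=4, X_5=-6]  = 9

9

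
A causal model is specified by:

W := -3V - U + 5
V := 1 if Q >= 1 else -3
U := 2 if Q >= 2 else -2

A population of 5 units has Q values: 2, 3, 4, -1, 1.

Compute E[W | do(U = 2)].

2.4

The intervention sets U=2 in all 5 units regardless of Q. Recomputing W per unit gives 0, 0, 0, 12, 0; average 2.4.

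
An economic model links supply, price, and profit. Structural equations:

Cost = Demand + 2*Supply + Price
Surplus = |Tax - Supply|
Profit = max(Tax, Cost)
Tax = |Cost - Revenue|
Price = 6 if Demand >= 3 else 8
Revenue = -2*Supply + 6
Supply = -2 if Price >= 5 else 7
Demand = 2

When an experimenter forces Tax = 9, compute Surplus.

11

Intervening sets Tax = 9 and removes its equation (Tax = |Cost - Revenue|).
Price = 6 if Demand >= 3 else 8  [with Demand=2]  = 8
Supply = -2 if Price >= 5 else 7  [with Price=8]  = -2
Surplus = |Tax - Supply|  [with Tax=9, Supply=-2]  = 11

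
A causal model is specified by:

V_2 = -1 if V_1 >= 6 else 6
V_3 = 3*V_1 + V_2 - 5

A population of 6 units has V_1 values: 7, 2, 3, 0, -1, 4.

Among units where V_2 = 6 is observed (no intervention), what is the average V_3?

5.8

Conditioning on V_2=6 selects the 5 unit(s) with V_1 ∈ {2, 3, 0, -1, 4}. Their V_3 values: 7, 10, 1, -2, 13. Mean = 5.8.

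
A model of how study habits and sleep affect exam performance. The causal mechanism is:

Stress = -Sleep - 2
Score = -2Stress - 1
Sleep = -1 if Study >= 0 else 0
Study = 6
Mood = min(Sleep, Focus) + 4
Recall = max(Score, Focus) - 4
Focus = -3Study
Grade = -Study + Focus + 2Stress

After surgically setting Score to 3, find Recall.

Under do(Score=3), the mechanism Score = -2Stress - 1 is discarded; Score is fixed at 3.
Focus = -3Study  [with Study=6]  = -18
Recall = max(Score, Focus) - 4  [with Score=3, Focus=-18]  = -1

-1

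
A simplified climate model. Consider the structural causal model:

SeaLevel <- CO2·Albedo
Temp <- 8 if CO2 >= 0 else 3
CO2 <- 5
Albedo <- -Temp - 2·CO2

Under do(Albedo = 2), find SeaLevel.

10

The intervention breaks the incoming arrows to Albedo: Albedo <- -Temp - 2·CO2 no longer applies, and Albedo = 2.
SeaLevel = CO2·Albedo  [with CO2=5, Albedo=2]  = 10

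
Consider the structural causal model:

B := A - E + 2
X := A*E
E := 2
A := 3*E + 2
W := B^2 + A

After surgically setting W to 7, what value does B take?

do(W=7) replaces the equation W := B^2 + A with the constant W = 7.
B is not downstream of the intervention, so its value is determined by the original equations.
A = 3*E + 2  [with E=2]  = 8
B = A - E + 2  [with A=8, E=2]  = 8

8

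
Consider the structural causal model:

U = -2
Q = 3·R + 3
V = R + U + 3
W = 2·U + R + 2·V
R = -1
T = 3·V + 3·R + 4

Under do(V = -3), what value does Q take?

0

do(V=-3) replaces the equation V = R + U + 3 with the constant V = -3.
Q is not downstream of the intervention, so its value is determined by the original equations.
Q = 3·R + 3  [with R=-1]  = 0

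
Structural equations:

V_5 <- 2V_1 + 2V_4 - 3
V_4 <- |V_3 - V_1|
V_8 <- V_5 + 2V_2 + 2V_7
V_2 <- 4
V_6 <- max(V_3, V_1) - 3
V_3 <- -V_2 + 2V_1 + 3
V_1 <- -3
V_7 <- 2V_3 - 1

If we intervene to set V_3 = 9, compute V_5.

do(V_3=9) replaces the equation V_3 <- -V_2 + 2V_1 + 3 with the constant V_3 = 9.
V_4 = |V_3 - V_1|  [with V_3=9, V_1=-3]  = 12
V_5 = 2V_1 + 2V_4 - 3  [with V_1=-3, V_4=12]  = 15

15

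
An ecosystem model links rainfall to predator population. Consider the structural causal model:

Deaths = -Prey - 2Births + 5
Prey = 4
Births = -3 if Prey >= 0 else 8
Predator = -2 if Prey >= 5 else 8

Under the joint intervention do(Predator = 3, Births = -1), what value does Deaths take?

Setting Predator = 3, Births = -1 by intervention discards those variables' equations.
Deaths = -Prey - 2Births + 5  [with Prey=4, Births=-1]  = 3

3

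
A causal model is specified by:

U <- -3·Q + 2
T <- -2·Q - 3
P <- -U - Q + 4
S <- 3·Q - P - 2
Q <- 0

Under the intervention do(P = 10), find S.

The intervention breaks the incoming arrows to P: P <- -U - Q + 4 no longer applies, and P = 10.
S = 3·Q - P - 2  [with Q=0, P=10]  = -12

-12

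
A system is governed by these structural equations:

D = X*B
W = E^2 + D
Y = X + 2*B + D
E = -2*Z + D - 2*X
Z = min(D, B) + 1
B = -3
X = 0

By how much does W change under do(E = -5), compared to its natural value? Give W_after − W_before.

Intervening sets E = -5 and removes its equation (E = -2*Z + D - 2*X).
D = X*B  [with X=0, B=-3]  = 0
W = E^2 + D  [with E=-5, D=0]  = 25
Without intervention: D = X*B  [with X=0, B=-3]  = 0; Z = min(D, B) + 1  [with D=0, B=-3]  = -2; E = -2*Z + D - 2*X  [with Z=-2, D=0, X=0]  = 4; W = E^2 + D  [with E=4, D=0]  = 16.
Change = 25 − 16 = 9.

9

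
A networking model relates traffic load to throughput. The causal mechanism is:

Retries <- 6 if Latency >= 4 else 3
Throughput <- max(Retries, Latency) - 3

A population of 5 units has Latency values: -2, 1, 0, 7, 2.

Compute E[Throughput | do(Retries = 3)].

The intervention sets Retries=3 in all 5 units regardless of Latency. Recomputing Throughput per unit gives 0, 0, 0, 4, 0; average 0.8.

0.8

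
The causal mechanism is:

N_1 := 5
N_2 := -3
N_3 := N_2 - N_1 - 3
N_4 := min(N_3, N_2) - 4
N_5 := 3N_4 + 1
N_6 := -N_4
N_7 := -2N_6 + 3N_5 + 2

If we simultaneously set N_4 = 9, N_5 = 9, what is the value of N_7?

Under do(N_4 = 9, N_5 = 9), each intervened variable's structural equation is replaced by its fixed value.
N_6 = -N_4  [with N_4=9]  = -9
N_7 = -2N_6 + 3N_5 + 2  [with N_6=-9, N_5=9]  = 47

47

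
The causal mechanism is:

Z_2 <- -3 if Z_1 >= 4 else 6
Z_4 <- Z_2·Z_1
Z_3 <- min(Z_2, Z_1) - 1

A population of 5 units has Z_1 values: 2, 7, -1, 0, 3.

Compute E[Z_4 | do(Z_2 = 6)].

13.2

do(Z_2=6) breaks Z_2's dependence on Z_1. With Z_2=6 fixed, Z_4 across the units is 12, 42, -6, 0, 18, mean 13.2.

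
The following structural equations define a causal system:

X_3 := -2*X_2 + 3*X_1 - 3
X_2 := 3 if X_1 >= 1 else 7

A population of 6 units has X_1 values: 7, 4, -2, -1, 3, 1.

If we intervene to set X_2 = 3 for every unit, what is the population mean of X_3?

-3

Under do(X_2=3), X_2's equation is replaced by X_2=3 for every unit. Per-unit X_3: 12, 3, -15, -12, 0, -6. Mean = -3.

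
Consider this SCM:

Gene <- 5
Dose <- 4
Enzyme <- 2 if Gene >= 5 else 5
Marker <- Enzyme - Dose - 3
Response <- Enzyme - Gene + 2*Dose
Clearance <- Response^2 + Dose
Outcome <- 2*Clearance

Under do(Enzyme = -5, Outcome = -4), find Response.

-2

Setting Enzyme = -5, Outcome = -4 by intervention discards those variables' equations.
Response = Enzyme - Gene + 2*Dose  [with Enzyme=-5, Gene=5, Dose=4]  = -2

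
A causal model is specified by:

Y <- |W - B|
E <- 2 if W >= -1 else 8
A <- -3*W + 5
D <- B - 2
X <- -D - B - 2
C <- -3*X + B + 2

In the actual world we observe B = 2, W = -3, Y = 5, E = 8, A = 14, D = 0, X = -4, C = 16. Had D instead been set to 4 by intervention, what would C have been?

Intervening sets D = 4 and removes its equation (D <- B - 2).
X = -D - B - 2  [with D=4, B=2]  = -8
C = -3*X + B + 2  [with X=-8, B=2]  = 28

28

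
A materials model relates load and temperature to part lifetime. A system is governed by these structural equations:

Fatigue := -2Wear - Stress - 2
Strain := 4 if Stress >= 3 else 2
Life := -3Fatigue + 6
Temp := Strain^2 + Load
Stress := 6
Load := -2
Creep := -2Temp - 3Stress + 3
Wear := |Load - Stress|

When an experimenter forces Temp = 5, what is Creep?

-25

Intervening sets Temp = 5 and removes its equation (Temp := Strain^2 + Load).
Creep = -2Temp - 3Stress + 3  [with Temp=5, Stress=6]  = -25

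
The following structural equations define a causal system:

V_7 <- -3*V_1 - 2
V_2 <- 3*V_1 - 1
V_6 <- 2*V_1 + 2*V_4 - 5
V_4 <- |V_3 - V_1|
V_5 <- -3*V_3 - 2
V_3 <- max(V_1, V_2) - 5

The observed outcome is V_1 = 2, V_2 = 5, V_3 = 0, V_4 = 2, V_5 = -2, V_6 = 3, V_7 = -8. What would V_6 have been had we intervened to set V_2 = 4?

5

Under do(V_2=4), the mechanism V_2 <- 3*V_1 - 1 is discarded; V_2 is fixed at 4.
V_3 = max(V_1, V_2) - 5  [with V_1=2, V_2=4]  = -1
V_4 = |V_3 - V_1|  [with V_3=-1, V_1=2]  = 3
V_6 = 2*V_1 + 2*V_4 - 5  [with V_1=2, V_4=3]  = 5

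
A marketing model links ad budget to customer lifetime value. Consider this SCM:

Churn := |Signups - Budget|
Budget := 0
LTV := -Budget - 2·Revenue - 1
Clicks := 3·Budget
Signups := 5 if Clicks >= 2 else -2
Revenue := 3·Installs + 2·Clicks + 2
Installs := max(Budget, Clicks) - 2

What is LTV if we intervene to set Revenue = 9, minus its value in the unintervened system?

-26

Intervening sets Revenue = 9 and removes its equation (Revenue := 3·Installs + 2·Clicks + 2).
LTV = -Budget - 2·Revenue - 1  [with Budget=0, Revenue=9]  = -19
Without intervention: Clicks = 3·Budget  [with Budget=0]  = 0; Installs = max(Budget, Clicks) - 2  [with Budget=0, Clicks=0]  = -2; Revenue = 3·Installs + 2·Clicks + 2  [with Installs=-2, Clicks=0]  = -4; LTV = -Budget - 2·Revenue - 1  [with Budget=0, Revenue=-4]  = 7.
Change = -19 − 7 = -26.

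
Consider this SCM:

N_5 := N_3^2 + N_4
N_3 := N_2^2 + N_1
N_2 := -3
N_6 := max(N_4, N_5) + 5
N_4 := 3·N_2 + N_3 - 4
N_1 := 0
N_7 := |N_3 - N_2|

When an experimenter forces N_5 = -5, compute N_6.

The intervention breaks the incoming arrows to N_5: N_5 := N_3^2 + N_4 no longer applies, and N_5 = -5.
N_3 = N_2^2 + N_1  [with N_2=-3, N_1=0]  = 9
N_4 = 3·N_2 + N_3 - 4  [with N_2=-3, N_3=9]  = -4
N_6 = max(N_4, N_5) + 5  [with N_4=-4, N_5=-5]  = 1

1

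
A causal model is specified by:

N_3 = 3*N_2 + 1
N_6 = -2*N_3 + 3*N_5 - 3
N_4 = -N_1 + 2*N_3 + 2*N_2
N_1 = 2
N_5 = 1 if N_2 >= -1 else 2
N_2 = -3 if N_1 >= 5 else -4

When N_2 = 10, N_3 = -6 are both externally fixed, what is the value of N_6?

12

Under do(N_2 = 10, N_3 = -6), each intervened variable's structural equation is replaced by its fixed value.
N_5 = 1 if N_2 >= -1 else 2  [with N_2=10]  = 1
N_6 = -2*N_3 + 3*N_5 - 3  [with N_3=-6, N_5=1]  = 12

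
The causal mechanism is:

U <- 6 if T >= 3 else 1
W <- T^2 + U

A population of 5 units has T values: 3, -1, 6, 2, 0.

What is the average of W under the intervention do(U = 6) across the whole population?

Every unit gets U=6 under the intervention. W values become 15, 7, 42, 10, 6; E[W|do(U=6)] = 16.

16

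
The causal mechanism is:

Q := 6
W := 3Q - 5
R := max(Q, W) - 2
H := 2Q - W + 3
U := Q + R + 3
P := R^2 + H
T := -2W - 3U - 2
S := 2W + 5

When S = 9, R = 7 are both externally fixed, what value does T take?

Under do(S = 9, R = 7), each intervened variable's structural equation is replaced by its fixed value.
W = 3Q - 5  [with Q=6]  = 13
U = Q + R + 3  [with Q=6, R=7]  = 16
T = -2W - 3U - 2  [with W=13, U=16]  = -76

-76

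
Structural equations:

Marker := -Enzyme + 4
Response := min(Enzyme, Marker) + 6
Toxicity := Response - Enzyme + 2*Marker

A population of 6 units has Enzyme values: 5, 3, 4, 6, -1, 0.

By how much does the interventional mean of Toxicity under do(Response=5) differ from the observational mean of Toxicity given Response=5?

Under do(Response=5), Response's equation is replaced by Response=5 for every unit. Per-unit Toxicity: -2, 4, 1, -5, 16, 13. Mean = 4.5.
Observing Response=5 restricts to units where Response's equation naturally yields 5: Enzyme ∈ {5, -1}. In that subpopulation Toxicity = -2, 16, mean 7.
Difference = 4.5 − 7 = -2.5.

-2.5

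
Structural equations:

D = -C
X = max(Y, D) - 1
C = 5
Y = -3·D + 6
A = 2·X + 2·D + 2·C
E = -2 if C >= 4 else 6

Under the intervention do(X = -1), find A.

Intervening sets X = -1 and removes its equation (X = max(Y, D) - 1).
D = -C  [with C=5]  = -5
A = 2·X + 2·D + 2·C  [with X=-1, D=-5, C=5]  = -2

-2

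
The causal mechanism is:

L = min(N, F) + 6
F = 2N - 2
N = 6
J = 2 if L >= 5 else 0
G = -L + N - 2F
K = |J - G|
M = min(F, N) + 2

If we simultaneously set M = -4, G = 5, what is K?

3

Setting M = -4, G = 5 by intervention discards those variables' equations.
F = 2N - 2  [with N=6]  = 10
L = min(N, F) + 6  [with N=6, F=10]  = 12
J = 2 if L >= 5 else 0  [with L=12]  = 2
K = |J - G|  [with J=2, G=5]  = 3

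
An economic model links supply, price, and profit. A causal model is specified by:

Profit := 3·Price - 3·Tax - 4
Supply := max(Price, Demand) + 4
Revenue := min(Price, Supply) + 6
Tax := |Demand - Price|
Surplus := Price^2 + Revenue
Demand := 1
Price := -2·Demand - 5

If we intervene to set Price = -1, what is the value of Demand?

1

Under do(Price=-1), the mechanism Price := -2·Demand - 5 is discarded; Price is fixed at -1.
Demand is not downstream of the intervention, so its value is determined by the original equations.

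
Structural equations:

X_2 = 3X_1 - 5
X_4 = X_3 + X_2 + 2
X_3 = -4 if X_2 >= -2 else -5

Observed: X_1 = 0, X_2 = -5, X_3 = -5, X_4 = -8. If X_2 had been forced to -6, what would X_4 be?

Under do(X_2=-6), the mechanism X_2 = 3X_1 - 5 is discarded; X_2 is fixed at -6.
X_3 = -4 if X_2 >= -2 else -5  [with X_2=-6]  = -5
X_4 = X_3 + X_2 + 2  [with X_3=-5, X_2=-6]  = -9

-9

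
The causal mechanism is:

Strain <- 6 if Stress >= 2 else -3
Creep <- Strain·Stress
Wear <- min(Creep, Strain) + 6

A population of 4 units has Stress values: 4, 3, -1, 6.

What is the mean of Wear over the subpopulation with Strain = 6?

12

Conditioning on Strain=6 selects the 3 unit(s) with Stress ∈ {4, 3, 6}. Their Wear values: 12, 12, 12. Mean = 12.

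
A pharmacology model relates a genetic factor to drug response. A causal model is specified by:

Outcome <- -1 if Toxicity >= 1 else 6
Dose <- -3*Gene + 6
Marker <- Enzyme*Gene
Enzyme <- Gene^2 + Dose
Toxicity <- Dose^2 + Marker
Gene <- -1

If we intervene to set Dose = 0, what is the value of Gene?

Under do(Dose=0), the mechanism Dose <- -3*Gene + 6 is discarded; Dose is fixed at 0.
Gene is not downstream of the intervention, so its value is determined by the original equations.

-1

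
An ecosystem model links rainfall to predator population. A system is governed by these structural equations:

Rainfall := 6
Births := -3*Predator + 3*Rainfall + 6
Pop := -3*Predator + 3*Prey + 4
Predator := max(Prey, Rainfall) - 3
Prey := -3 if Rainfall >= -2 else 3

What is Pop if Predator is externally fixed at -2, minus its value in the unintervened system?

15

do(Predator=-2) replaces the equation Predator := max(Prey, Rainfall) - 3 with the constant Predator = -2.
Prey = -3 if Rainfall >= -2 else 3  [with Rainfall=6]  = -3
Pop = -3*Predator + 3*Prey + 4  [with Predator=-2, Prey=-3]  = 1
Without intervention: Prey = -3 if Rainfall >= -2 else 3  [with Rainfall=6]  = -3; Predator = max(Prey, Rainfall) - 3  [with Prey=-3, Rainfall=6]  = 3; Pop = -3*Predator + 3*Prey + 4  [with Predator=3, Prey=-3]  = -14.
Change = 1 − (-14) = 15.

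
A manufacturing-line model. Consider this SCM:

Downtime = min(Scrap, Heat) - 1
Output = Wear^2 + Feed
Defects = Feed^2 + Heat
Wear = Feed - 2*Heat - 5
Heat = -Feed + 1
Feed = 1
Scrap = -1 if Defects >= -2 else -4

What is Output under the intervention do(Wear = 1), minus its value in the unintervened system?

The intervention breaks the incoming arrows to Wear: Wear = Feed - 2*Heat - 5 no longer applies, and Wear = 1.
Output = Wear^2 + Feed  [with Wear=1, Feed=1]  = 2
Without intervention: Heat = -Feed + 1  [with Feed=1]  = 0; Wear = Feed - 2*Heat - 5  [with Feed=1, Heat=0]  = -4; Output = Wear^2 + Feed  [with Wear=-4, Feed=1]  = 17.
Change = 2 − 17 = -15.

-15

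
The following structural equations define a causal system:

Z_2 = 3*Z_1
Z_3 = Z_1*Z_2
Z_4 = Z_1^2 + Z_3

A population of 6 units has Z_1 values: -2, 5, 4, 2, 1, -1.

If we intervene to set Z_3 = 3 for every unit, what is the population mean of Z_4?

Under do(Z_3=3), Z_3's equation is replaced by Z_3=3 for every unit. Per-unit Z_4: 7, 28, 19, 7, 4, 4. Mean = 11.5.

11.5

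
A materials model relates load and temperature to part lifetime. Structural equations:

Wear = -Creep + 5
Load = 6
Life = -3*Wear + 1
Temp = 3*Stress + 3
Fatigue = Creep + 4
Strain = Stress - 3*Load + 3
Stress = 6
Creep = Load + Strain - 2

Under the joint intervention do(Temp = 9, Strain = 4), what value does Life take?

10

The joint intervention fixes Temp = 9, Strain = 4, removing each variable's own equation.
Creep = Load + Strain - 2  [with Load=6, Strain=4]  = 8
Wear = -Creep + 5  [with Creep=8]  = -3
Life = -3*Wear + 1  [with Wear=-3]  = 10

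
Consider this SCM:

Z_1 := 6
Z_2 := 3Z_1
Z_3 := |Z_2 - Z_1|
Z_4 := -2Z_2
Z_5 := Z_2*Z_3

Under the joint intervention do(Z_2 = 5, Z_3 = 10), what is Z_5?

50

Under do(Z_2 = 5, Z_3 = 10), each intervened variable's structural equation is replaced by its fixed value.
Z_5 = Z_2*Z_3  [with Z_2=5, Z_3=10]  = 50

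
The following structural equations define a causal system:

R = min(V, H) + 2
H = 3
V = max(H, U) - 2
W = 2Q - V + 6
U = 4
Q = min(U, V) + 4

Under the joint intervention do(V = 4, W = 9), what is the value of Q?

8

The joint intervention fixes V = 4, W = 9, removing each variable's own equation.
Q = min(U, V) + 4  [with U=4, V=4]  = 8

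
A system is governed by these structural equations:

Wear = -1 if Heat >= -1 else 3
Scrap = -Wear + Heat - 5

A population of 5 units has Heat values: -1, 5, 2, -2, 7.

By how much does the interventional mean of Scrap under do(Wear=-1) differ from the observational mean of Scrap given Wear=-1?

-1.05

The intervention sets Wear=-1 in all 5 units regardless of Heat. Recomputing Scrap per unit gives -5, 1, -2, -6, 3; average -1.8.
Observing Wear=-1 restricts to units where Wear's equation naturally yields -1: Heat ∈ {-1, 5, 2, 7}. In that subpopulation Scrap = -5, 1, -2, 3, mean -0.75.
Difference = -1.8 − (-0.75) = -1.05.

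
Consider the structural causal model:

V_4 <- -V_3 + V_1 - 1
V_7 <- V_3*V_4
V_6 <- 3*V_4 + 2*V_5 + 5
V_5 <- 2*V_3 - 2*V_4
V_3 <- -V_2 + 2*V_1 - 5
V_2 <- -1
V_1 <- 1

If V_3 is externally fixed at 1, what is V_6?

10

The intervention breaks the incoming arrows to V_3: V_3 <- -V_2 + 2*V_1 - 5 no longer applies, and V_3 = 1.
V_4 = -V_3 + V_1 - 1  [with V_3=1, V_1=1]  = -1
V_5 = 2*V_3 - 2*V_4  [with V_3=1, V_4=-1]  = 4
V_6 = 3*V_4 + 2*V_5 + 5  [with V_4=-1, V_5=4]  = 10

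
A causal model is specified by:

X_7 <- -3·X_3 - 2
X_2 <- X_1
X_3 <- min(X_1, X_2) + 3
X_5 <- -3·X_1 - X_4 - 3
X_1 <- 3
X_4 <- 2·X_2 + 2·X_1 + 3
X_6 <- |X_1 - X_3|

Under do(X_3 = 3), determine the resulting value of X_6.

The intervention breaks the incoming arrows to X_3: X_3 <- min(X_1, X_2) + 3 no longer applies, and X_3 = 3.
X_6 = |X_1 - X_3|  [with X_1=3, X_3=3]  = 0

0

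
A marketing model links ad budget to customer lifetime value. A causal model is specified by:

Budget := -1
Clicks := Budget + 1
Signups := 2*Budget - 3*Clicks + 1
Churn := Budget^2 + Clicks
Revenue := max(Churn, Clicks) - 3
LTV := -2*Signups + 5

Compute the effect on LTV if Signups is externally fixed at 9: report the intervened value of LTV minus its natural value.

-20

The intervention breaks the incoming arrows to Signups: Signups := 2*Budget - 3*Clicks + 1 no longer applies, and Signups = 9.
LTV = -2*Signups + 5  [with Signups=9]  = -13
Without intervention: Clicks = Budget + 1  [with Budget=-1]  = 0; Signups = 2*Budget - 3*Clicks + 1  [with Budget=-1, Clicks=0]  = -1; LTV = -2*Signups + 5  [with Signups=-1]  = 7.
Change = -13 − 7 = -20.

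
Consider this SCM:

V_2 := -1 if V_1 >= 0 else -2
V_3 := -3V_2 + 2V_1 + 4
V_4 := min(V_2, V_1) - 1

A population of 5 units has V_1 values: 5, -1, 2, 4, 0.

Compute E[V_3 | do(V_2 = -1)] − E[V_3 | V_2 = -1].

-1.5

Every unit gets V_2=-1 under the intervention. V_3 values become 17, 5, 11, 15, 7; E[V_3|do(V_2=-1)] = 11.
E[V_3|V_2=-1] averages over only the 4 units with V_2=-1 (V_1 = 5, 2, 4, 0): V_3 = 17, 11, 15, 7, mean 12.5.
Difference = 11 − 12.5 = -1.5.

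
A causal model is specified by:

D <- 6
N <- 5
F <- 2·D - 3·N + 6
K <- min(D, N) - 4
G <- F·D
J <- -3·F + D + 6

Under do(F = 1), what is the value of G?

do(F=1) replaces the equation F <- 2·D - 3·N + 6 with the constant F = 1.
G = F·D  [with F=1, D=6]  = 6

6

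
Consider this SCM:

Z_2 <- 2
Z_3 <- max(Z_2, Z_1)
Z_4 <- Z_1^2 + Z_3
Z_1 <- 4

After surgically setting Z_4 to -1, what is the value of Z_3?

Under do(Z_4=-1), the mechanism Z_4 <- Z_1^2 + Z_3 is discarded; Z_4 is fixed at -1.
Since Z_3 is not a descendant of the intervened variable, it is unaffected.
Z_3 = max(Z_2, Z_1)  [with Z_2=2, Z_1=4]  = 4

4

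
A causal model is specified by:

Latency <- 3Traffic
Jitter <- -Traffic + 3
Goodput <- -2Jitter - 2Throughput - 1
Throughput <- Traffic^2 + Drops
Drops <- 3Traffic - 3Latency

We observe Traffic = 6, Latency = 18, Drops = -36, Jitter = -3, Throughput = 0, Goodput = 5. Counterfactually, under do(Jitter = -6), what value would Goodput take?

Under do(Jitter=-6), the mechanism Jitter <- -Traffic + 3 is discarded; Jitter is fixed at -6.
Latency = 3Traffic  [with Traffic=6]  = 18
Drops = 3Traffic - 3Latency  [with Traffic=6, Latency=18]  = -36
Throughput = Traffic^2 + Drops  [with Traffic=6, Drops=-36]  = 0
Goodput = -2Jitter - 2Throughput - 1  [with Jitter=-6, Throughput=0]  = 11

11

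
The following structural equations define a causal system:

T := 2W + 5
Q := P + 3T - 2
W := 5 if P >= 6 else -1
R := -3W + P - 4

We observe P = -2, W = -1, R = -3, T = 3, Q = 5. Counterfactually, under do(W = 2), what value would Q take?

do(W=2) replaces the equation W := 5 if P >= 6 else -1 with the constant W = 2.
T = 2W + 5  [with W=2]  = 9
Q = P + 3T - 2  [with P=-2, T=9]  = 23

23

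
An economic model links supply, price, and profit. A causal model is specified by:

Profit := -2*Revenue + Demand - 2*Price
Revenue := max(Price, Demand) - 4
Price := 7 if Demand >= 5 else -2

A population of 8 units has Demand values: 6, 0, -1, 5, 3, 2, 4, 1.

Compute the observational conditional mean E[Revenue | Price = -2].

-2.5

Observing Price=-2 restricts to units where Price's equation naturally yields -2: Demand ∈ {0, -1, 3, 2, 4, 1}. In that subpopulation Revenue = -4, -5, -1, -2, 0, -3, mean -2.5.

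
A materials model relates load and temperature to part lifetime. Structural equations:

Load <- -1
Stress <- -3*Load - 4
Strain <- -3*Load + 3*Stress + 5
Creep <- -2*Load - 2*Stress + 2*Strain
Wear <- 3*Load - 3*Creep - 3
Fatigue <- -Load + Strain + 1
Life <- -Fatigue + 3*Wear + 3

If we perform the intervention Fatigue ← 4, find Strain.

do(Fatigue=4) replaces the equation Fatigue <- -Load + Strain + 1 with the constant Fatigue = 4.
Strain is not downstream of the intervention, so its value is determined by the original equations.
Stress = -3*Load - 4  [with Load=-1]  = -1
Strain = -3*Load + 3*Stress + 5  [with Load=-1, Stress=-1]  = 5

5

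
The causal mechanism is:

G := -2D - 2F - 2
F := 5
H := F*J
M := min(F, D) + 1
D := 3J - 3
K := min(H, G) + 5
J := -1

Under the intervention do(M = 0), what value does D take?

The intervention breaks the incoming arrows to M: M := min(F, D) + 1 no longer applies, and M = 0.
Since D is not a descendant of the intervened variable, it is unaffected.
D = 3J - 3  [with J=-1]  = -6

-6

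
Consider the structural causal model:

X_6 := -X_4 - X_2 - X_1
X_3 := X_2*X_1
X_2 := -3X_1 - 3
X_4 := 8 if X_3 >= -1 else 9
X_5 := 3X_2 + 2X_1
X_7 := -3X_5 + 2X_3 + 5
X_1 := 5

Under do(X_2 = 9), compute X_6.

-22

Under do(X_2=9), the mechanism X_2 := -3X_1 - 3 is discarded; X_2 is fixed at 9.
X_3 = X_2*X_1  [with X_2=9, X_1=5]  = 45
X_4 = 8 if X_3 >= -1 else 9  [with X_3=45]  = 8
X_6 = -X_4 - X_2 - X_1  [with X_4=8, X_2=9, X_1=5]  = -22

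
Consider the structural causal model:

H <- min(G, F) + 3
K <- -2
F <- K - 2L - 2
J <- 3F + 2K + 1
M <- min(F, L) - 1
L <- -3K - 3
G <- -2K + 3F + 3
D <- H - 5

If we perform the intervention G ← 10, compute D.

do(G=10) replaces the equation G <- -2K + 3F + 3 with the constant G = 10.
L = -3K - 3  [with K=-2]  = 3
F = K - 2L - 2  [with K=-2, L=3]  = -10
H = min(G, F) + 3  [with G=10, F=-10]  = -7
D = H - 5  [with H=-7]  = -12

-12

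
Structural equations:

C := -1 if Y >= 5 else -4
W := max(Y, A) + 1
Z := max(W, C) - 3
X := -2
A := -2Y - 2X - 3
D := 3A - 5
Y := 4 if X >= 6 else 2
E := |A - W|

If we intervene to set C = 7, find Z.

Intervening sets C = 7 and removes its equation (C := -1 if Y >= 5 else -4).
Y = 4 if X >= 6 else 2  [with X=-2]  = 2
A = -2Y - 2X - 3  [with Y=2, X=-2]  = -3
W = max(Y, A) + 1  [with Y=2, A=-3]  = 3
Z = max(W, C) - 3  [with W=3, C=7]  = 4

4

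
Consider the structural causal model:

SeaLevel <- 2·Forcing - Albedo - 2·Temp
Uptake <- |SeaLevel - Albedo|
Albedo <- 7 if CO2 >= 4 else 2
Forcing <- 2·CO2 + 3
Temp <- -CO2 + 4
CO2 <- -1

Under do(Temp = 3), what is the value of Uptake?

The intervention breaks the incoming arrows to Temp: Temp <- -CO2 + 4 no longer applies, and Temp = 3.
Forcing = 2·CO2 + 3  [with CO2=-1]  = 1
Albedo = 7 if CO2 >= 4 else 2  [with CO2=-1]  = 2
SeaLevel = 2·Forcing - Albedo - 2·Temp  [with Forcing=1, Albedo=2, Temp=3]  = -6
Uptake = |SeaLevel - Albedo|  [with SeaLevel=-6, Albedo=2]  = 8

8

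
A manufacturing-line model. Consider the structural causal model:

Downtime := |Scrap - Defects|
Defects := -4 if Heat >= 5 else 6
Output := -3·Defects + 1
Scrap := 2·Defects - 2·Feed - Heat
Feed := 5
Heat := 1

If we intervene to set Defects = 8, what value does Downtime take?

3

The intervention breaks the incoming arrows to Defects: Defects := -4 if Heat >= 5 else 6 no longer applies, and Defects = 8.
Scrap = 2·Defects - 2·Feed - Heat  [with Defects=8, Feed=5, Heat=1]  = 5
Downtime = |Scrap - Defects|  [with Scrap=5, Defects=8]  = 3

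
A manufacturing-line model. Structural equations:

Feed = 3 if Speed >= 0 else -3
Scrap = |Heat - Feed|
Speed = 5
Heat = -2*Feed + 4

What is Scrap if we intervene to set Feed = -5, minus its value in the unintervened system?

Under do(Feed=-5), the mechanism Feed = 3 if Speed >= 0 else -3 is discarded; Feed is fixed at -5.
Heat = -2*Feed + 4  [with Feed=-5]  = 14
Scrap = |Heat - Feed|  [with Heat=14, Feed=-5]  = 19
Without intervention: Feed = 3 if Speed >= 0 else -3  [with Speed=5]  = 3; Heat = -2*Feed + 4  [with Feed=3]  = -2; Scrap = |Heat - Feed|  [with Heat=-2, Feed=3]  = 5.
Change = 19 − 5 = 14.

14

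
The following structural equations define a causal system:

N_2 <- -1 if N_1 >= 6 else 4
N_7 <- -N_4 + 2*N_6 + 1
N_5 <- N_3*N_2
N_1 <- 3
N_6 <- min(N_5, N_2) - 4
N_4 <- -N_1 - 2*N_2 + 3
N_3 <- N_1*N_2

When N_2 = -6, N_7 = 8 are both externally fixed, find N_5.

108

Setting N_2 = -6, N_7 = 8 by intervention discards those variables' equations.
N_3 = N_1*N_2  [with N_1=3, N_2=-6]  = -18
N_5 = N_3*N_2  [with N_3=-18, N_2=-6]  = 108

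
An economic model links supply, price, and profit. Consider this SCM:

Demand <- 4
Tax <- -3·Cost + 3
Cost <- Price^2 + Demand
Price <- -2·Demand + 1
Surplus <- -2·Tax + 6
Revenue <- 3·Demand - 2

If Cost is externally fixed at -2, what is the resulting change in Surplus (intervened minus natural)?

-330

The intervention breaks the incoming arrows to Cost: Cost <- Price^2 + Demand no longer applies, and Cost = -2.
Tax = -3·Cost + 3  [with Cost=-2]  = 9
Surplus = -2·Tax + 6  [with Tax=9]  = -12
Without intervention: Price = -2·Demand + 1  [with Demand=4]  = -7; Cost = Price^2 + Demand  [with Price=-7, Demand=4]  = 53; Tax = -3·Cost + 3  [with Cost=53]  = -156; Surplus = -2·Tax + 6  [with Tax=-156]  = 318.
Change = -12 − 318 = -330.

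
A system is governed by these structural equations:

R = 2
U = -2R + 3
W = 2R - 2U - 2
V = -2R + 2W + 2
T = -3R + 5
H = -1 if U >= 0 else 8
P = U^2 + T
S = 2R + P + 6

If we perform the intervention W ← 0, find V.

-2

The intervention breaks the incoming arrows to W: W = 2R - 2U - 2 no longer applies, and W = 0.
V = -2R + 2W + 2  [with R=2, W=0]  = -2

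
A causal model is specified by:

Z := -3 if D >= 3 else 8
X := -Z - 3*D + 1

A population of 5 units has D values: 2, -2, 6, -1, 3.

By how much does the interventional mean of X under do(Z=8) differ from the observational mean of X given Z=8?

-5.8

Under do(Z=8), Z's equation is replaced by Z=8 for every unit. Per-unit X: -13, -1, -25, -4, -16. Mean = -11.8.
Observing Z=8 restricts to units where Z's equation naturally yields 8: D ∈ {2, -2, -1}. In that subpopulation X = -13, -1, -4, mean -6.
Difference = -11.8 − (-6) = -5.8.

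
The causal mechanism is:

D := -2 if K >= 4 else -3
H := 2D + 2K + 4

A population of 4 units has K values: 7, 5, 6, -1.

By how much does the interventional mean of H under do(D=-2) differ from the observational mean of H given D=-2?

Under do(D=-2), D's equation is replaced by D=-2 for every unit. Per-unit H: 14, 10, 12, -2. Mean = 8.5.
E[H|D=-2] averages over only the 3 units with D=-2 (K = 7, 5, 6): H = 14, 10, 12, mean 12.
Difference = 8.5 − 12 = -3.5.

-3.5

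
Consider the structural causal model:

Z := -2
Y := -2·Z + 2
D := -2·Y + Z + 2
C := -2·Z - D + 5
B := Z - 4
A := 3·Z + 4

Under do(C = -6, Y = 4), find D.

Setting C = -6, Y = 4 by intervention discards those variables' equations.
D = -2·Y + Z + 2  [with Y=4, Z=-2]  = -8

-8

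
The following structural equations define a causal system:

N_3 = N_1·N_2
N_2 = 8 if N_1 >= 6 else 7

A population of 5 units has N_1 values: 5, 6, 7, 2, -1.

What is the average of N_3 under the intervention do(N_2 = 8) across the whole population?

30.4

Every unit gets N_2=8 under the intervention. N_3 values become 40, 48, 56, 16, -8; E[N_3|do(N_2=8)] = 30.4.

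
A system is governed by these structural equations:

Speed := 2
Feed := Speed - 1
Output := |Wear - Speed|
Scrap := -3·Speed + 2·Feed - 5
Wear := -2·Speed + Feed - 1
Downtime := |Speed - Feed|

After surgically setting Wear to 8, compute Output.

6

do(Wear=8) replaces the equation Wear := -2·Speed + Feed - 1 with the constant Wear = 8.
Output = |Wear - Speed|  [with Wear=8, Speed=2]  = 6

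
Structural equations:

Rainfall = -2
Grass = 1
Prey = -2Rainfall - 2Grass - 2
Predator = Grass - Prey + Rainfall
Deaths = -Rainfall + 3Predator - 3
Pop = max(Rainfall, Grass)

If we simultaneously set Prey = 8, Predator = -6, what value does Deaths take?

-19

Setting Prey = 8, Predator = -6 by intervention discards those variables' equations.
Deaths = -Rainfall + 3Predator - 3  [with Rainfall=-2, Predator=-6]  = -19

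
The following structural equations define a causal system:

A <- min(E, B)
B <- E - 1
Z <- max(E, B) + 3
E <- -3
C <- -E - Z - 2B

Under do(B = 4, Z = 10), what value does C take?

-15

Setting B = 4, Z = 10 by intervention discards those variables' equations.
C = -E - Z - 2B  [with E=-3, Z=10, B=4]  = -15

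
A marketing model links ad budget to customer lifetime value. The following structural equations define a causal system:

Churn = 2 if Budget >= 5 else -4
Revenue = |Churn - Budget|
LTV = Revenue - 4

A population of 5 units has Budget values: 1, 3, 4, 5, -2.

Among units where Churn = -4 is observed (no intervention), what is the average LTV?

E[LTV|Churn=-4] averages over only the 4 units with Churn=-4 (Budget = 1, 3, 4, -2): LTV = 1, 3, 4, -2, mean 1.5.

1.5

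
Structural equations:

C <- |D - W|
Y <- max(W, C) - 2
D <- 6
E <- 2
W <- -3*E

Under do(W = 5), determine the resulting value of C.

1

The intervention breaks the incoming arrows to W: W <- -3*E no longer applies, and W = 5.
C = |D - W|  [with D=6, W=5]  = 1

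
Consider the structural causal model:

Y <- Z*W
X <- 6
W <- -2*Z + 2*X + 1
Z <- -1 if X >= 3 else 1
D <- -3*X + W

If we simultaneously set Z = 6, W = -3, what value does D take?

-21

Under do(Z = 6, W = -3), each intervened variable's structural equation is replaced by its fixed value.
D = -3*X + W  [with X=6, W=-3]  = -21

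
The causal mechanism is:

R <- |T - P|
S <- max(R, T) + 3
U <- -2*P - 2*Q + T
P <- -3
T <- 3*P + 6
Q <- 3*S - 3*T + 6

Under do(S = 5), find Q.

30

Intervening sets S = 5 and removes its equation (S <- max(R, T) + 3).
T = 3*P + 6  [with P=-3]  = -3
Q = 3*S - 3*T + 6  [with S=5, T=-3]  = 30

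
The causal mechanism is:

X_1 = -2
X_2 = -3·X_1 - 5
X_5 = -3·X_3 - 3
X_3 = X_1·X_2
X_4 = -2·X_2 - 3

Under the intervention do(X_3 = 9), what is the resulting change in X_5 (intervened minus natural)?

do(X_3=9) replaces the equation X_3 = X_1·X_2 with the constant X_3 = 9.
X_5 = -3·X_3 - 3  [with X_3=9]  = -30
Without intervention: X_2 = -3·X_1 - 5  [with X_1=-2]  = 1; X_3 = X_1·X_2  [with X_1=-2, X_2=1]  = -2; X_5 = -3·X_3 - 3  [with X_3=-2]  = 3.
Change = -30 − 3 = -33.

-33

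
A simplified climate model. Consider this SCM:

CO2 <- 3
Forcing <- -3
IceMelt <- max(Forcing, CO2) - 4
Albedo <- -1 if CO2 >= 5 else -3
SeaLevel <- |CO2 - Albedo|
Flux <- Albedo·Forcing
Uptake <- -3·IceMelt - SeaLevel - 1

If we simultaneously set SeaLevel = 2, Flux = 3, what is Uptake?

Under do(SeaLevel = 2, Flux = 3), each intervened variable's structural equation is replaced by its fixed value.
IceMelt = max(Forcing, CO2) - 4  [with Forcing=-3, CO2=3]  = -1
Uptake = -3·IceMelt - SeaLevel - 1  [with IceMelt=-1, SeaLevel=2]  = 0

0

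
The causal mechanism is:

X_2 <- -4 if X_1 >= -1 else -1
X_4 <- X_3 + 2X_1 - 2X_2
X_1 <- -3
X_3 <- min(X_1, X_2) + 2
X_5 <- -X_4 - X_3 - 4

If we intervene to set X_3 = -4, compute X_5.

8

do(X_3=-4) replaces the equation X_3 <- min(X_1, X_2) + 2 with the constant X_3 = -4.
X_2 = -4 if X_1 >= -1 else -1  [with X_1=-3]  = -1
X_4 = X_3 + 2X_1 - 2X_2  [with X_3=-4, X_1=-3, X_2=-1]  = -8
X_5 = -X_4 - X_3 - 4  [with X_4=-8, X_3=-4]  = 8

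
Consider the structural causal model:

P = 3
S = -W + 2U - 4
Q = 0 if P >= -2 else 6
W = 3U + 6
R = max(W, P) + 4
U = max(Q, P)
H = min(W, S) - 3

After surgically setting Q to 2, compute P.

Under do(Q=2), the mechanism Q = 0 if P >= -2 else 6 is discarded; Q is fixed at 2.
P is not downstream of the intervention, so its value is determined by the original equations.

3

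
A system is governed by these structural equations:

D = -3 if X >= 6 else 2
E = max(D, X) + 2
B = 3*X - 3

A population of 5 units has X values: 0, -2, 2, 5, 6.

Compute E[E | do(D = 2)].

5.4

Under do(D=2), D's equation is replaced by D=2 for every unit. Per-unit E: 4, 4, 4, 7, 8. Mean = 5.4.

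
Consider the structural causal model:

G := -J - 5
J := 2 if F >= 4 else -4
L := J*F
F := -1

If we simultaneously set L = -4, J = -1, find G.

-4

The joint intervention fixes L = -4, J = -1, removing each variable's own equation.
G = -J - 5  [with J=-1]  = -4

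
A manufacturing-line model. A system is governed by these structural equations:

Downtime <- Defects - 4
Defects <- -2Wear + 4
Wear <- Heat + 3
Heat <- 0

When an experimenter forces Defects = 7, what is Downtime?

3

The intervention breaks the incoming arrows to Defects: Defects <- -2Wear + 4 no longer applies, and Defects = 7.
Downtime = Defects - 4  [with Defects=7]  = 3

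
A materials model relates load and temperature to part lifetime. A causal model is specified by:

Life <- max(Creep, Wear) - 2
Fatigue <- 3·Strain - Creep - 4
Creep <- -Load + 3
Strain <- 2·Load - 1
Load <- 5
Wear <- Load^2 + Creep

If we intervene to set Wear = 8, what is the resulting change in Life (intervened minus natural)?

Under do(Wear=8), the mechanism Wear <- Load^2 + Creep is discarded; Wear is fixed at 8.
Creep = -Load + 3  [with Load=5]  = -2
Life = max(Creep, Wear) - 2  [with Creep=-2, Wear=8]  = 6
Without intervention: Creep = -Load + 3  [with Load=5]  = -2; Wear = Load^2 + Creep  [with Load=5, Creep=-2]  = 23; Life = max(Creep, Wear) - 2  [with Creep=-2, Wear=23]  = 21.
Change = 6 − 21 = -15.

-15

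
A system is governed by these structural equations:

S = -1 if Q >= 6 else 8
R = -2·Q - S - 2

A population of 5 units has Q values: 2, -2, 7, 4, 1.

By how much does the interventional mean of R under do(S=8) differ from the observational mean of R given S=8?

-2.3

Under do(S=8), S's equation is replaced by S=8 for every unit. Per-unit R: -14, -6, -24, -18, -12. Mean = -14.8.
Observing S=8 restricts to units where S's equation naturally yields 8: Q ∈ {2, -2, 4, 1}. In that subpopulation R = -14, -6, -18, -12, mean -12.5.
Difference = -14.8 − (-12.5) = -2.3.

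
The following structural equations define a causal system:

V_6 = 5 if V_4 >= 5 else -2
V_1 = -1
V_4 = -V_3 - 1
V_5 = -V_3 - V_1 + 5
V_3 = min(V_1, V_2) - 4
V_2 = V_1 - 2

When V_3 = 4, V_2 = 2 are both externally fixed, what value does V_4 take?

The joint intervention fixes V_3 = 4, V_2 = 2, removing each variable's own equation.
V_4 = -V_3 - 1  [with V_3=4]  = -5

-5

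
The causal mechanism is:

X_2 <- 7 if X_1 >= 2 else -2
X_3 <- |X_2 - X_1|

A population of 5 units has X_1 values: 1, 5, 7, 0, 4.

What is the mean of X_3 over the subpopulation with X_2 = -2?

2.5

Conditioning on X_2=-2 selects the 2 unit(s) with X_1 ∈ {1, 0}. Their X_3 values: 3, 2. Mean = 2.5.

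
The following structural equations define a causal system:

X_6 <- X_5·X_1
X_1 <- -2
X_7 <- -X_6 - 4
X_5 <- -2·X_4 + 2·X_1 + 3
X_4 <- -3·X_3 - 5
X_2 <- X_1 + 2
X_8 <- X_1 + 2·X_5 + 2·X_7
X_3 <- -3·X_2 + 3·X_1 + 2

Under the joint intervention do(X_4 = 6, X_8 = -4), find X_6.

The joint intervention fixes X_4 = 6, X_8 = -4, removing each variable's own equation.
X_5 = -2·X_4 + 2·X_1 + 3  [with X_4=6, X_1=-2]  = -13
X_6 = X_5·X_1  [with X_5=-13, X_1=-2]  = 26

26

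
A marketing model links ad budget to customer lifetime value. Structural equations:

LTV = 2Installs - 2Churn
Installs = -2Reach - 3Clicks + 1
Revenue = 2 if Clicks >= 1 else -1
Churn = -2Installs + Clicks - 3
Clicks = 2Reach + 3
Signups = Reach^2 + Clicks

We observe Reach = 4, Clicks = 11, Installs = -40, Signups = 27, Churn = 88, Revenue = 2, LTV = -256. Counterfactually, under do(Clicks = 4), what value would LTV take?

Under do(Clicks=4), the mechanism Clicks = 2Reach + 3 is discarded; Clicks is fixed at 4.
Installs = -2Reach - 3Clicks + 1  [with Reach=4, Clicks=4]  = -19
Churn = -2Installs + Clicks - 3  [with Installs=-19, Clicks=4]  = 39
LTV = 2Installs - 2Churn  [with Installs=-19, Churn=39]  = -116

-116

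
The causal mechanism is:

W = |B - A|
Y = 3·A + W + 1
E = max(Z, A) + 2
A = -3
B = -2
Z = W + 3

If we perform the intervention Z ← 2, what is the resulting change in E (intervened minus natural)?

-2

The intervention breaks the incoming arrows to Z: Z = W + 3 no longer applies, and Z = 2.
E = max(Z, A) + 2  [with Z=2, A=-3]  = 4
Without intervention: W = |B - A|  [with B=-2, A=-3]  = 1; Z = W + 3  [with W=1]  = 4; E = max(Z, A) + 2  [with Z=4, A=-3]  = 6.
Change = 4 − 6 = -2.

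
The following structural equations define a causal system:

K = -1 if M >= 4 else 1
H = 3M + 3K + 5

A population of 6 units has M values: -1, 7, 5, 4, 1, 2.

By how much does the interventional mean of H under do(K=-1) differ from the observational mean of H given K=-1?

-7

Every unit gets K=-1 under the intervention. H values become -1, 23, 17, 14, 5, 8; E[H|do(K=-1)] = 11.
Conditioning on K=-1 selects the 3 unit(s) with M ∈ {7, 5, 4}. Their H values: 23, 17, 14. Mean = 18.
Difference = 11 − 18 = -7.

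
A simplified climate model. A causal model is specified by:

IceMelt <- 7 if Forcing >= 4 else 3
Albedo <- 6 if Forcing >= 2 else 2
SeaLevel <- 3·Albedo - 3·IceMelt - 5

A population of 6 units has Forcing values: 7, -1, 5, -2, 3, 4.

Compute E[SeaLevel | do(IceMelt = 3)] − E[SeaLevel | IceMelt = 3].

Under do(IceMelt=3), IceMelt's equation is replaced by IceMelt=3 for every unit. Per-unit SeaLevel: 4, -8, 4, -8, 4, 4. Mean = 0.
E[SeaLevel|IceMelt=3] averages over only the 3 units with IceMelt=3 (Forcing = -1, -2, 3): SeaLevel = -8, -8, 4, mean -4.
Difference = 0 − (-4) = 4.

4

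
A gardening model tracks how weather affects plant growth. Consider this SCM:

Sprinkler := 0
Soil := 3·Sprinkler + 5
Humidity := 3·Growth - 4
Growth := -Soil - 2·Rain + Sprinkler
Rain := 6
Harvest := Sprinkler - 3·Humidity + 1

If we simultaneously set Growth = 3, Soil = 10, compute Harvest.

The joint intervention fixes Growth = 3, Soil = 10, removing each variable's own equation.
Humidity = 3·Growth - 4  [with Growth=3]  = 5
Harvest = Sprinkler - 3·Humidity + 1  [with Sprinkler=0, Humidity=5]  = -14

-14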